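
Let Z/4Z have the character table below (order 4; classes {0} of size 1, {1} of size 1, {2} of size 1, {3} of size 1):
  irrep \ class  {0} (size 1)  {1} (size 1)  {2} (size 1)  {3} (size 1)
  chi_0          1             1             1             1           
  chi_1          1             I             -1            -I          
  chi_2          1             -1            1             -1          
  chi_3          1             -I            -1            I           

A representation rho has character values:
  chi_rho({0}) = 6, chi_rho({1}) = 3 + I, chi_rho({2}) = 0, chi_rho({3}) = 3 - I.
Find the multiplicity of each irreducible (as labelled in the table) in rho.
Multiplicities: chi_0: 3, chi_1: 2, chi_2: 0, chi_3: 1.

Working: Use <chi_rho, chi> = (1/|G|) sum_C |C| * chi_rho(C) * conj(chi(C)) with |G| = 4 for each irreducible chi in the table:
  <chi_rho, chi_0> = (1/4)[1*(6)*conj(1) + 1*(3 + I)*conj(1) + 1*(0)*conj(1) + 1*(3 - I)*conj(1)]
      = (1/4)[(6) + (3 + I) + (0) + (3 - I)] = 12/4 = 3
  <chi_rho, chi_1> = (1/4)[1*(6)*conj(1) + 1*(3 + I)*conj(I) + 1*(0)*conj(-1) + 1*(3 - I)*conj(-I)]
      = (1/4)[(6) + (1 - 3*I) + (0) + (1 + 3*I)] = 8/4 = 2
  <chi_rho, chi_2> = (1/4)[1*(6)*conj(1) + 1*(3 + I)*conj(-1) + 1*(0)*conj(1) + 1*(3 - I)*conj(-1)]
      = (1/4)[(6) + (-3 - I) + (0) + (-3 + I)] = 0/4 = 0
  <chi_rho, chi_3> = (1/4)[1*(6)*conj(1) + 1*(3 + I)*conj(-I) + 1*(0)*conj(-1) + 1*(3 - I)*conj(I)]
      = (1/4)[(6) + (-1 + 3*I) + (0) + (-1 - 3*I)] = 4/4 = 1
(Exp terms are combined using exp(i*s)*conj(exp(i*t)) = exp(i*(s-t)), and sums of them are collapsed using the identity that for every m > 1 the m distinct m-th roots of unity sum to 0, e.g. 1 + exp(2*I*pi/3) + exp(-2*I*pi/3) = 0.)
Dimension check: dim(rho) = sum (mult * dim) = 3*1 + 2*1 + 0*1 + 1*1 = 6 = chi_rho(e) = 6.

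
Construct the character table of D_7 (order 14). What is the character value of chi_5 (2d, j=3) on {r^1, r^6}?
Conjugacy classes: {e} of size 1, {r^1, r^6} of size 2, {r^2, r^5} of size 2, {r^3, r^4} of size 2, {s, sr, ..., sr^6} of size 7.
Character table:
  irrep \ class              {e} (size 1)  {r^1, r^6} (size 2)  {r^2, r^5} (size 2)  {r^3, r^4} (size 2)  {s, sr, ..., sr^6} (size 7)
  chi_1 (triv)               1             1                    1                    1                    1                          
  chi_2 (sign: r->1, s->-1)  1             1                    1                    1                    -1                         
  chi_3 (2d, j=1)            2             2*cos(2*pi/7)        -2*cos(3*pi/7)       -2*cos(pi/7)         0                          
  chi_4 (2d, j=2)            2             -2*cos(3*pi/7)       -2*cos(pi/7)         2*cos(2*pi/7)        0                          
  chi_5 (2d, j=3)            2             -2*cos(pi/7)         2*cos(2*pi/7)        -2*cos(3*pi/7)       0                          

Spot check: chi_5 (2d, j=3) on {r^1, r^6} = -2*cos(pi/7).

Why: D_7 has order 2*7 = 14 with 5 conjugacy classes, hence 5 irreducibles. Sum of squared dims 1 + 1 + 4 + 4 + 4 = 14 = |G|. Linear characters come from the abelianisation; the 2-dimensional irreps have character r^k -> 2*cos(2*pi*j*k/7), reflections -> 0.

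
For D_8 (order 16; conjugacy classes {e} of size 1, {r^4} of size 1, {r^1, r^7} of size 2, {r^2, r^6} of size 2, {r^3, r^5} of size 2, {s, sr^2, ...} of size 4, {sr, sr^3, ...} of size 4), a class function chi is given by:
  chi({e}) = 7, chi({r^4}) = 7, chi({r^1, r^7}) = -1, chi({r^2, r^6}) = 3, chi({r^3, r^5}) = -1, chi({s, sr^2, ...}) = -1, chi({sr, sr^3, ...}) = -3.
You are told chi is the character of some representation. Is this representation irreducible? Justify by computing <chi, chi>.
Not irreducible (reducible): <chi, chi> = 10 > 1.

Justification: <chi, chi> = (1/|G|) sum_C |C| * |chi(C)|^2 = (1/16)[1*|7|^2 + 1*|7|^2 + 2*|-1|^2 + 2*|3|^2 + 2*|-1|^2 + 4*|-1|^2 + 4*|-3|^2]
  = (1/16)[(49) + (49) + (2) + (18) + (2) + (4) + (36)] = 160/16 = 10.
A character is irreducible iff <chi, chi> = 1, so this representation is reducible.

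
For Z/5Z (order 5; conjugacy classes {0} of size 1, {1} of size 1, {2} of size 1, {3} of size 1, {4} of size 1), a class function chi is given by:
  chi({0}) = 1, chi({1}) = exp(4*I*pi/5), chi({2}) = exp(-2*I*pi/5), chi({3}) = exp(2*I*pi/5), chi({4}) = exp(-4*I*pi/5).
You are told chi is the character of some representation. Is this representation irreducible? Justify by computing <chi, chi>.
Irreducible: <chi, chi> = 1.

<chi, chi> = (1/|G|) sum_C |C| * |chi(C)|^2 = (1/5)[1*|1|^2 + 1*|exp(4*I*pi/5)|^2 + 1*|exp(-2*I*pi/5)|^2 + 1*|exp(2*I*pi/5)|^2 + 1*|exp(-4*I*pi/5)|^2]
  = (1/5)[(1) + (1) + (1) + (1) + (1)] = 5/5 = 1.
(Exp terms are combined using exp(i*s)*conj(exp(i*t)) = exp(i*(s-t)), and sums of them are collapsed using the identity that for every m > 1 the m distinct m-th roots of unity sum to 0, e.g. 1 + exp(2*I*pi/3) + exp(-2*I*pi/3) = 0.)
A character is irreducible iff <chi, chi> = 1, so this representation is irreducible.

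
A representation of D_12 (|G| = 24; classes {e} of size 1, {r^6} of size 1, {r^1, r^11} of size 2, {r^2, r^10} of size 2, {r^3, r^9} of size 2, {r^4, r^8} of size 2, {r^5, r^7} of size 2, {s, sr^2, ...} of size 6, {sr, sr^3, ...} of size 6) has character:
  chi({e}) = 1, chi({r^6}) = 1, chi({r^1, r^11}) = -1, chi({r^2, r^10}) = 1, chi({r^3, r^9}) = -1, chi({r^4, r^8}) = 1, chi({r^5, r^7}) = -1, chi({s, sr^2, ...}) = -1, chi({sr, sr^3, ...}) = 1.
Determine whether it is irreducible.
Irreducible: <chi, chi> = 1.

Why: <chi, chi> = (1/|G|) sum_C |C| * |chi(C)|^2 = (1/24)[1*|1|^2 + 1*|1|^2 + 2*|-1|^2 + 2*|1|^2 + 2*|-1|^2 + 2*|1|^2 + 2*|-1|^2 + 6*|-1|^2 + 6*|1|^2]
  = (1/24)[(1) + (1) + (2) + (2) + (2) + (2) + (2) + (6) + (6)] = 24/24 = 1.
A character is irreducible iff <chi, chi> = 1, so this representation is irreducible.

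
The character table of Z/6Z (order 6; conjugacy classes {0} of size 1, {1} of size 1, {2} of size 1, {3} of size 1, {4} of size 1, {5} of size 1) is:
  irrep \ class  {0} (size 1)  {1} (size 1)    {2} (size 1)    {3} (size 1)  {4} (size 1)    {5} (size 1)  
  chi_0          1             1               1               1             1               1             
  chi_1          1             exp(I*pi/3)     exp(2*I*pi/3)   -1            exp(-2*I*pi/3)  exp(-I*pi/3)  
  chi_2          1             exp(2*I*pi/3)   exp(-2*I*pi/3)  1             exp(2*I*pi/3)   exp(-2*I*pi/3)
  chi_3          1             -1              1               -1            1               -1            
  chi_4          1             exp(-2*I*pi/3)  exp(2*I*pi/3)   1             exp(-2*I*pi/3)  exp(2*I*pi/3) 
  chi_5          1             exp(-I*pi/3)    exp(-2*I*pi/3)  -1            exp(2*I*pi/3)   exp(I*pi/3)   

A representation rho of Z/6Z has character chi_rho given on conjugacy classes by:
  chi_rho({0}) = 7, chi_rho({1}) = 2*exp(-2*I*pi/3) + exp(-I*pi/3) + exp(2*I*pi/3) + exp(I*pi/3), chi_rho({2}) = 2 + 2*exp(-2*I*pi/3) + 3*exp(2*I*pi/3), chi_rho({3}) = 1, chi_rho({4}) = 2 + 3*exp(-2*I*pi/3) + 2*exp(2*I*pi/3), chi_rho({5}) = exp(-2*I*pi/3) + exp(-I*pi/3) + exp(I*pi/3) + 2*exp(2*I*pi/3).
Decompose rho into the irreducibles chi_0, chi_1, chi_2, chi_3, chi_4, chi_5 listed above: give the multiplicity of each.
Multiplicities: chi_0: 1, chi_1: 1, chi_2: 1, chi_3: 1, chi_4: 2, chi_5: 1.

Explanation: Use <chi_rho, chi> = (1/|G|) sum_C |C| * chi_rho(C) * conj(chi(C)) with |G| = 6 for each irreducible chi in the table:
  <chi_rho, chi_0> = (1/6)[1*(7)*conj(1) + 1*(2*exp(-2*I*pi/3) + exp(-I*pi/3) + exp(2*I*pi/3) + exp(I*pi/3))*conj(1) + 1*(2 + 2*exp(-2*I*pi/3) + 3*exp(2*I*pi/3))*conj(1) + 1*(1)*conj(1) + 1*(2 + 3*exp(-2*I*pi/3) + 2*exp(2*I*pi/3))*conj(1) + 1*(exp(-2*I*pi/3) + exp(-I*pi/3) + exp(I*pi/3) + 2*exp(2*I*pi/3))*conj(1)]
      = (1/6)[(7) + (2*exp(-2*I*pi/3) + exp(-I*pi/3) + exp(2*I*pi/3) + exp(I*pi/3)) + (2 + 2*exp(-2*I*pi/3) + 3*exp(2*I*pi/3)) + (1) + (2 + 3*exp(-2*I*pi/3) + 2*exp(2*I*pi/3)) + (exp(-2*I*pi/3) + exp(-I*pi/3) + exp(I*pi/3) + 2*exp(2*I*pi/3))] = 6/6 = 1
  <chi_rho, chi_1> = (1/6)[1*(7)*conj(1) + 1*(2*exp(-2*I*pi/3) + exp(-I*pi/3) + exp(2*I*pi/3) + exp(I*pi/3))*conj(exp(I*pi/3)) + 1*(2 + 2*exp(-2*I*pi/3) + 3*exp(2*I*pi/3))*conj(exp(2*I*pi/3)) + 1*(1)*conj(-1) + 1*(2 + 3*exp(-2*I*pi/3) + 2*exp(2*I*pi/3))*conj(exp(-2*I*pi/3)) + 1*(exp(-2*I*pi/3) + exp(-I*pi/3) + exp(I*pi/3) + 2*exp(2*I*pi/3))*conj(exp(-I*pi/3))]
      = (1/6)[(7) + (-1) + (1) + (-1) + (1) + (-1)] = 6/6 = 1
  <chi_rho, chi_2> = (1/6)[1*(7)*conj(1) + 1*(2*exp(-2*I*pi/3) + exp(-I*pi/3) + exp(2*I*pi/3) + exp(I*pi/3))*conj(exp(2*I*pi/3)) + 1*(2 + 2*exp(-2*I*pi/3) + 3*exp(2*I*pi/3))*conj(exp(-2*I*pi/3)) + 1*(1)*conj(1) + 1*(2 + 3*exp(-2*I*pi/3) + 2*exp(2*I*pi/3))*conj(exp(2*I*pi/3)) + 1*(exp(-2*I*pi/3) + exp(-I*pi/3) + exp(I*pi/3) + 2*exp(2*I*pi/3))*conj(exp(-2*I*pi/3))]
      = (1/6)[(7) + (exp(-I*pi/3) + 2*exp(2*I*pi/3)) + (2 + 3*exp(-2*I*pi/3) + 2*exp(2*I*pi/3)) + (1) + (2 + 2*exp(-2*I*pi/3) + 3*exp(2*I*pi/3)) + (2*exp(-2*I*pi/3) + exp(I*pi/3))] = 6/6 = 1
  <chi_rho, chi_3> = (1/6)[1*(7)*conj(1) + 1*(2*exp(-2*I*pi/3) + exp(-I*pi/3) + exp(2*I*pi/3) + exp(I*pi/3))*conj(-1) + 1*(2 + 2*exp(-2*I*pi/3) + 3*exp(2*I*pi/3))*conj(1) + 1*(1)*conj(-1) + 1*(2 + 3*exp(-2*I*pi/3) + 2*exp(2*I*pi/3))*conj(1) + 1*(exp(-2*I*pi/3) + exp(-I*pi/3) + exp(I*pi/3) + 2*exp(2*I*pi/3))*conj(-1)]
      = (1/6)[(7) + (-exp(I*pi/3) - exp(2*I*pi/3) - exp(-I*pi/3) - 2*exp(-2*I*pi/3)) + (2 + 2*exp(-2*I*pi/3) + 3*exp(2*I*pi/3)) + (-1) + (2 + 3*exp(-2*I*pi/3) + 2*exp(2*I*pi/3)) + (-2*exp(2*I*pi/3) - exp(I*pi/3) - exp(-I*pi/3) - exp(-2*I*pi/3))] = 6/6 = 1
  <chi_rho, chi_4> = (1/6)[1*(7)*conj(1) + 1*(2*exp(-2*I*pi/3) + exp(-I*pi/3) + exp(2*I*pi/3) + exp(I*pi/3))*conj(exp(-2*I*pi/3)) + 1*(2 + 2*exp(-2*I*pi/3) + 3*exp(2*I*pi/3))*conj(exp(2*I*pi/3)) + 1*(1)*conj(1) + 1*(2 + 3*exp(-2*I*pi/3) + 2*exp(2*I*pi/3))*conj(exp(-2*I*pi/3)) + 1*(exp(-2*I*pi/3) + exp(-I*pi/3) + exp(I*pi/3) + 2*exp(2*I*pi/3))*conj(exp(2*I*pi/3))]
      = (1/6)[(7) + (1) + (1) + (1) + (1) + (1)] = 12/6 = 2
  <chi_rho, chi_5> = (1/6)[1*(7)*conj(1) + 1*(2*exp(-2*I*pi/3) + exp(-I*pi/3) + exp(2*I*pi/3) + exp(I*pi/3))*conj(exp(-I*pi/3)) + 1*(2 + 2*exp(-2*I*pi/3) + 3*exp(2*I*pi/3))*conj(exp(-2*I*pi/3)) + 1*(1)*conj(-1) + 1*(2 + 3*exp(-2*I*pi/3) + 2*exp(2*I*pi/3))*conj(exp(2*I*pi/3)) + 1*(exp(-2*I*pi/3) + exp(-I*pi/3) + exp(I*pi/3) + 2*exp(2*I*pi/3))*conj(exp(I*pi/3))]
      = (1/6)[(7) + (2*exp(-I*pi/3) + exp(2*I*pi/3)) + (2 + 3*exp(-2*I*pi/3) + 2*exp(2*I*pi/3)) + (-1) + (2 + 2*exp(-2*I*pi/3) + 3*exp(2*I*pi/3)) + (exp(-2*I*pi/3) + 2*exp(I*pi/3))] = 6/6 = 1
(Exp terms are combined using exp(i*s)*conj(exp(i*t)) = exp(i*(s-t)), and sums of them are collapsed using the identity that for every m > 1 the m distinct m-th roots of unity sum to 0, e.g. 1 + exp(2*I*pi/3) + exp(-2*I*pi/3) = 0.)
Dimension check: dim(rho) = sum (mult * dim) = 1*1 + 1*1 + 1*1 + 1*1 + 2*1 + 1*1 = 7 = chi_rho(e) = 7.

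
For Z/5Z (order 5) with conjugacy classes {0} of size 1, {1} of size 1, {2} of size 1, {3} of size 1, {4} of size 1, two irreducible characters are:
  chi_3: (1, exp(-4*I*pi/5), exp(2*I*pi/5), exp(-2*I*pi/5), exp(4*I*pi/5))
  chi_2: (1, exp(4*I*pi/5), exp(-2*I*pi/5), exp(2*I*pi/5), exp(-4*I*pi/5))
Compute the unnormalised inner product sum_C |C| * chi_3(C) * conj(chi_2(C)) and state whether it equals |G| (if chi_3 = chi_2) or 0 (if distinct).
Sum = 0; so <chi_3, chi_2> = 0 (distinct irreducibles are orthogonal).

Compute term by term over conjugacy classes (|C| * chi_3(C) * conj(chi_2(C))):
  1*(1)*conj(1) + 1*(exp(-4*I*pi/5))*conj(exp(4*I*pi/5)) + 1*(exp(2*I*pi/5))*conj(exp(-2*I*pi/5)) + 1*(exp(-2*I*pi/5))*conj(exp(2*I*pi/5)) + 1*(exp(4*I*pi/5))*conj(exp(-4*I*pi/5))
  = (1) + (exp(2*I*pi/5)) + (exp(4*I*pi/5)) + (exp(-4*I*pi/5)) + (exp(-2*I*pi/5))
  = 0.
(Exp terms are combined using exp(i*s)*conj(exp(i*t)) = exp(i*(s-t)), and sums of them are collapsed using the identity that for every m > 1 the m distinct m-th roots of unity sum to 0, e.g. 1 + exp(2*I*pi/3) + exp(-2*I*pi/3) = 0.)
Dividing by |G| = 5 gives 0/5 = 0, matching the row-orthogonality relation <chi_3, chi_2> = [chi_3 = chi_2].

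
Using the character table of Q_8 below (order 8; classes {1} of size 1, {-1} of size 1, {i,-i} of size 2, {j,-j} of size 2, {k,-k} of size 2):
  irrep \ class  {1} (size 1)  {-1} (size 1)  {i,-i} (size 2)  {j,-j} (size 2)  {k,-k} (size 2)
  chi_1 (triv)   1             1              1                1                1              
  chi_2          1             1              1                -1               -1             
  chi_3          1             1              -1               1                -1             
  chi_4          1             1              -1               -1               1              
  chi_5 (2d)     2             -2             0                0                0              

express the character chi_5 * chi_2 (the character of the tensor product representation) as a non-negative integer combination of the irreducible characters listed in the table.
chi_5 tensor chi_2 = chi_5 (all other irreducibles have multiplicity 0).

Details: The character of a tensor product is the pointwise product (chi_5 * chi_2)(C) = chi_5(C) * chi_2(C):
  {1}: (2)*(1), {-1}: (-2)*(1), {i,-i}: (0)*(1), {j,-j}: (0)*(-1), {k,-k}: (0)*(-1)
so (chi_5 * chi_2) takes values
  {1} -> 2, {-1} -> -2, {i,-i} -> 0, {j,-j} -> 0, {k,-k} -> 0.
Now take the inner product of this character with each irreducible chi from the table, <chi_5*chi_2, chi> = (1/8) sum_C |C| (chi_5*chi_2)(C) conj(chi(C)):
  <chi_5*chi_2, chi_1> = (1/8)[1*(2)*conj(1) + 1*(-2)*conj(1) + 2*(0)*conj(1) + 2*(0)*conj(1) + 2*(0)*conj(1)]
      = (1/8)[(2) + (-2) + (0) + (0) + (0)] = 0/8 = 0
  <chi_5*chi_2, chi_2> = (1/8)[1*(2)*conj(1) + 1*(-2)*conj(1) + 2*(0)*conj(1) + 2*(0)*conj(-1) + 2*(0)*conj(-1)]
      = (1/8)[(2) + (-2) + (0) + (0) + (0)] = 0/8 = 0
  <chi_5*chi_2, chi_3> = (1/8)[1*(2)*conj(1) + 1*(-2)*conj(1) + 2*(0)*conj(-1) + 2*(0)*conj(1) + 2*(0)*conj(-1)]
      = (1/8)[(2) + (-2) + (0) + (0) + (0)] = 0/8 = 0
  <chi_5*chi_2, chi_4> = (1/8)[1*(2)*conj(1) + 1*(-2)*conj(1) + 2*(0)*conj(-1) + 2*(0)*conj(-1) + 2*(0)*conj(1)]
      = (1/8)[(2) + (-2) + (0) + (0) + (0)] = 0/8 = 0
  <chi_5*chi_2, chi_5> = (1/8)[1*(2)*conj(2) + 1*(-2)*conj(-2) + 2*(0)*conj(0) + 2*(0)*conj(0) + 2*(0)*conj(0)]
      = (1/8)[(4) + (4) + (0) + (0) + (0)] = 8/8 = 1
Hence the multiplicities are chi_5: 1. Dimension check: dim(chi_5)*dim(chi_2) = 2*1 = 2 and sum (mult * dim) = 1*2 = 2.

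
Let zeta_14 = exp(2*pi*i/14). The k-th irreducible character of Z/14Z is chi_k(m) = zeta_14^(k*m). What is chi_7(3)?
chi_7(3) = zeta_14^21 = -1

Explanation: chi_7(3) = zeta_14^(7*3) = zeta_14^21. Since zeta_14^14 = 1, this equals zeta_14^7 = exp(2*pi*i*7/14) = -1.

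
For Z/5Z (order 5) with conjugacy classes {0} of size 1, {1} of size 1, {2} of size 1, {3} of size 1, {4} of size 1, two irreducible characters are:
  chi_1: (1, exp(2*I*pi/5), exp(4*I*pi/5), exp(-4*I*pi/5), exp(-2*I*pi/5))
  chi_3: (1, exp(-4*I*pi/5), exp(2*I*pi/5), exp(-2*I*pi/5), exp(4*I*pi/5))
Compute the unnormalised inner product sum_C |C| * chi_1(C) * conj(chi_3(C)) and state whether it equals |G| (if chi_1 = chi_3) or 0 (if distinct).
Sum = 0; so <chi_1, chi_3> = 0 (distinct irreducibles are orthogonal).

Reasoning: Compute term by term over conjugacy classes (|C| * chi_1(C) * conj(chi_3(C))):
  1*(1)*conj(1) + 1*(exp(2*I*pi/5))*conj(exp(-4*I*pi/5)) + 1*(exp(4*I*pi/5))*conj(exp(2*I*pi/5)) + 1*(exp(-4*I*pi/5))*conj(exp(-2*I*pi/5)) + 1*(exp(-2*I*pi/5))*conj(exp(4*I*pi/5))
  = (1) + (exp(-4*I*pi/5)) + (exp(2*I*pi/5)) + (exp(-2*I*pi/5)) + (exp(4*I*pi/5))
  = 0.
(Exp terms are combined using exp(i*s)*conj(exp(i*t)) = exp(i*(s-t)), and sums of them are collapsed using the identity that for every m > 1 the m distinct m-th roots of unity sum to 0, e.g. 1 + exp(2*I*pi/3) + exp(-2*I*pi/3) = 0.)
Dividing by |G| = 5 gives 0/5 = 0, matching the row-orthogonality relation <chi_1, chi_3> = [chi_1 = chi_3].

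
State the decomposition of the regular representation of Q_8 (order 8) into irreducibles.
Each irreducible V_i of dimension d_i appears with multiplicity d_i, i.e. rho_reg = (direct sum over all irreducibles V_i) d_i V_i. The irreducible dimensions for Q_8 are 1, 1, 1, 1, 2: 4 irreducibles of dimension 1, each with multiplicity 1; 1 irreducible of dimension 2, with multiplicity 2. Total dimension 4*1*1 + 1*2*2 = 8 = |G|.

Working: General theorem: in the regular representation of a finite group G, each irreducible appears with multiplicity equal to its dimension. Check: dim(rho_reg) = sum d_i^2 = 1 + 1 + 1 + 1 + 4 = 8 = |G|.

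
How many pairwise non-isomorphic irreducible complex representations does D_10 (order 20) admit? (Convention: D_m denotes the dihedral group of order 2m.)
8

Reasoning: The number of irreducible complex representations of a finite group equals its number of conjugacy classes. D_10 has 8 conjugacy classes (n/2 + 3 for n even), so D_10 (order 20) has exactly 8 irreducible complex representations.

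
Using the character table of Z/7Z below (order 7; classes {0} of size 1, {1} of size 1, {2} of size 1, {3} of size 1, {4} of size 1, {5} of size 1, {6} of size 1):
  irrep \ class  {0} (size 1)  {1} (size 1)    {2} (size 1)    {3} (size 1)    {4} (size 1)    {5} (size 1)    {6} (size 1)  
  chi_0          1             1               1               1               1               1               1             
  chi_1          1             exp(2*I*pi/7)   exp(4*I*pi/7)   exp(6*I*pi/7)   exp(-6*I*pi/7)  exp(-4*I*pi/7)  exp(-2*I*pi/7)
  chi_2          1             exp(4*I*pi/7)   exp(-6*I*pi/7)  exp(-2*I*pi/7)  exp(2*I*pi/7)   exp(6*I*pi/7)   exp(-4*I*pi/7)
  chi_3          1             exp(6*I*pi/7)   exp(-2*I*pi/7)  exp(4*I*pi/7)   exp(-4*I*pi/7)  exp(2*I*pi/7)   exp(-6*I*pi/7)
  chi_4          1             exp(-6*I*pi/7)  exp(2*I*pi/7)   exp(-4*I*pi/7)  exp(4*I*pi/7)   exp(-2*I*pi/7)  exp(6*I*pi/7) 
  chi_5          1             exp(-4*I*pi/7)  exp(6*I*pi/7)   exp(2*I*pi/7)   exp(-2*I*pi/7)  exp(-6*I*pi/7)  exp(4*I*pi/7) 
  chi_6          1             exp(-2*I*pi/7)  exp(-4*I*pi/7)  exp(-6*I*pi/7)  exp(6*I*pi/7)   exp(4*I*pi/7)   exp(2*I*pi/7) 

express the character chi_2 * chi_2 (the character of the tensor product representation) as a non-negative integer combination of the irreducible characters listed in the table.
chi_2 tensor chi_2 = chi_4 (all other irreducibles have multiplicity 0).

Justification: The character of a tensor product is the pointwise product (chi_2 * chi_2)(C) = chi_2(C) * chi_2(C):
  {0}: (1)*(1), {1}: (exp(4*I*pi/7))*(exp(4*I*pi/7)), {2}: (exp(-6*I*pi/7))*(exp(-6*I*pi/7)), {3}: (exp(-2*I*pi/7))*(exp(-2*I*pi/7)), {4}: (exp(2*I*pi/7))*(exp(2*I*pi/7)), {5}: (exp(6*I*pi/7))*(exp(6*I*pi/7)), {6}: (exp(-4*I*pi/7))*(exp(-4*I*pi/7))
so (chi_2 * chi_2) takes values
  {0} -> 1, {1} -> exp(-6*I*pi/7), {2} -> exp(2*I*pi/7), {3} -> exp(-4*I*pi/7), {4} -> exp(4*I*pi/7), {5} -> exp(-2*I*pi/7), {6} -> exp(6*I*pi/7).
Now take the inner product of this character with each irreducible chi from the table, <chi_2*chi_2, chi> = (1/7) sum_C |C| (chi_2*chi_2)(C) conj(chi(C)):
  <chi_2*chi_2, chi_0> = (1/7)[1*(1)*conj(1) + 1*(exp(-6*I*pi/7))*conj(1) + 1*(exp(2*I*pi/7))*conj(1) + 1*(exp(-4*I*pi/7))*conj(1) + 1*(exp(4*I*pi/7))*conj(1) + 1*(exp(-2*I*pi/7))*conj(1) + 1*(exp(6*I*pi/7))*conj(1)]
      = (1/7)[(1) + (exp(-6*I*pi/7)) + (exp(2*I*pi/7)) + (exp(-4*I*pi/7)) + (exp(4*I*pi/7)) + (exp(-2*I*pi/7)) + (exp(6*I*pi/7))] = 0/7 = 0
  <chi_2*chi_2, chi_1> = (1/7)[1*(1)*conj(1) + 1*(exp(-6*I*pi/7))*conj(exp(2*I*pi/7)) + 1*(exp(2*I*pi/7))*conj(exp(4*I*pi/7)) + 1*(exp(-4*I*pi/7))*conj(exp(6*I*pi/7)) + 1*(exp(4*I*pi/7))*conj(exp(-6*I*pi/7)) + 1*(exp(-2*I*pi/7))*conj(exp(-4*I*pi/7)) + 1*(exp(6*I*pi/7))*conj(exp(-2*I*pi/7))]
      = (1/7)[(1) + (exp(6*I*pi/7)) + (exp(-2*I*pi/7)) + (exp(4*I*pi/7)) + (exp(-4*I*pi/7)) + (exp(2*I*pi/7)) + (exp(-6*I*pi/7))] = 0/7 = 0
  <chi_2*chi_2, chi_2> = (1/7)[1*(1)*conj(1) + 1*(exp(-6*I*pi/7))*conj(exp(4*I*pi/7)) + 1*(exp(2*I*pi/7))*conj(exp(-6*I*pi/7)) + 1*(exp(-4*I*pi/7))*conj(exp(-2*I*pi/7)) + 1*(exp(4*I*pi/7))*conj(exp(2*I*pi/7)) + 1*(exp(-2*I*pi/7))*conj(exp(6*I*pi/7)) + 1*(exp(6*I*pi/7))*conj(exp(-4*I*pi/7))]
      = (1/7)[(1) + (exp(4*I*pi/7)) + (exp(-6*I*pi/7)) + (exp(-2*I*pi/7)) + (exp(2*I*pi/7)) + (exp(6*I*pi/7)) + (exp(-4*I*pi/7))] = 0/7 = 0
  <chi_2*chi_2, chi_3> = (1/7)[1*(1)*conj(1) + 1*(exp(-6*I*pi/7))*conj(exp(6*I*pi/7)) + 1*(exp(2*I*pi/7))*conj(exp(-2*I*pi/7)) + 1*(exp(-4*I*pi/7))*conj(exp(4*I*pi/7)) + 1*(exp(4*I*pi/7))*conj(exp(-4*I*pi/7)) + 1*(exp(-2*I*pi/7))*conj(exp(2*I*pi/7)) + 1*(exp(6*I*pi/7))*conj(exp(-6*I*pi/7))]
      = (1/7)[(1) + (exp(2*I*pi/7)) + (exp(4*I*pi/7)) + (exp(6*I*pi/7)) + (exp(-6*I*pi/7)) + (exp(-4*I*pi/7)) + (exp(-2*I*pi/7))] = 0/7 = 0
  <chi_2*chi_2, chi_4> = (1/7)[1*(1)*conj(1) + 1*(exp(-6*I*pi/7))*conj(exp(-6*I*pi/7)) + 1*(exp(2*I*pi/7))*conj(exp(2*I*pi/7)) + 1*(exp(-4*I*pi/7))*conj(exp(-4*I*pi/7)) + 1*(exp(4*I*pi/7))*conj(exp(4*I*pi/7)) + 1*(exp(-2*I*pi/7))*conj(exp(-2*I*pi/7)) + 1*(exp(6*I*pi/7))*conj(exp(6*I*pi/7))]
      = (1/7)[(1) + (1) + (1) + (1) + (1) + (1) + (1)] = 7/7 = 1
  <chi_2*chi_2, chi_5> = (1/7)[1*(1)*conj(1) + 1*(exp(-6*I*pi/7))*conj(exp(-4*I*pi/7)) + 1*(exp(2*I*pi/7))*conj(exp(6*I*pi/7)) + 1*(exp(-4*I*pi/7))*conj(exp(2*I*pi/7)) + 1*(exp(4*I*pi/7))*conj(exp(-2*I*pi/7)) + 1*(exp(-2*I*pi/7))*conj(exp(-6*I*pi/7)) + 1*(exp(6*I*pi/7))*conj(exp(4*I*pi/7))]
      = (1/7)[(1) + (exp(-2*I*pi/7)) + (exp(-4*I*pi/7)) + (exp(-6*I*pi/7)) + (exp(6*I*pi/7)) + (exp(4*I*pi/7)) + (exp(2*I*pi/7))] = 0/7 = 0
  <chi_2*chi_2, chi_6> = (1/7)[1*(1)*conj(1) + 1*(exp(-6*I*pi/7))*conj(exp(-2*I*pi/7)) + 1*(exp(2*I*pi/7))*conj(exp(-4*I*pi/7)) + 1*(exp(-4*I*pi/7))*conj(exp(-6*I*pi/7)) + 1*(exp(4*I*pi/7))*conj(exp(6*I*pi/7)) + 1*(exp(-2*I*pi/7))*conj(exp(4*I*pi/7)) + 1*(exp(6*I*pi/7))*conj(exp(2*I*pi/7))]
      = (1/7)[(1) + (exp(-4*I*pi/7)) + (exp(6*I*pi/7)) + (exp(2*I*pi/7)) + (exp(-2*I*pi/7)) + (exp(-6*I*pi/7)) + (exp(4*I*pi/7))] = 0/7 = 0
(Exp terms are combined using exp(i*s)*conj(exp(i*t)) = exp(i*(s-t)), and sums of them are collapsed using the identity that for every m > 1 the m distinct m-th roots of unity sum to 0, e.g. 1 + exp(2*I*pi/3) + exp(-2*I*pi/3) = 0.)
Hence the multiplicities are chi_4: 1. Dimension check: dim(chi_2)*dim(chi_2) = 1*1 = 1 and sum (mult * dim) = 1*1 = 1.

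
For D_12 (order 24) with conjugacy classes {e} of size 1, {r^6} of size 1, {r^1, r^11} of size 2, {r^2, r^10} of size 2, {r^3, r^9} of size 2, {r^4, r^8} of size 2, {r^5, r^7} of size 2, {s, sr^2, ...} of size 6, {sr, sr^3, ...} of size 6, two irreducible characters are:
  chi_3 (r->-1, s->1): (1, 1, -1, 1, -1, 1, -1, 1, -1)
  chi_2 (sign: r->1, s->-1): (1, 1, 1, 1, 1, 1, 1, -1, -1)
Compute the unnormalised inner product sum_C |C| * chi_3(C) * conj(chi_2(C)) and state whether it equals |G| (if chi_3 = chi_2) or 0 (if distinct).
Sum = 0; so <chi_3, chi_2> = 0 (distinct irreducibles are orthogonal).

Derivation: Compute term by term over conjugacy classes (|C| * chi_3(C) * conj(chi_2(C))):
  1*(1)*conj(1) + 1*(1)*conj(1) + 2*(-1)*conj(1) + 2*(1)*conj(1) + 2*(-1)*conj(1) + 2*(1)*conj(1) + 2*(-1)*conj(1) + 6*(1)*conj(-1) + 6*(-1)*conj(-1)
  = (1) + (1) + (-2) + (2) + (-2) + (2) + (-2) + (-6) + (6)
  = 0.
Dividing by |G| = 24 gives 0/24 = 0, matching the row-orthogonality relation <chi_3, chi_2> = [chi_3 = chi_2].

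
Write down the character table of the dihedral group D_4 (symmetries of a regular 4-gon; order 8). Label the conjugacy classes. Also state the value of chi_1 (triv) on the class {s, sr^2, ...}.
Conjugacy classes: {e} of size 1, {r^2} of size 1, {r^1, r^3} of size 2, {s, sr^2, ...} of size 2, {sr, sr^3, ...} of size 2.
Character table:
  irrep \ class              {e} (size 1)  {r^2} (size 1)  {r^1, r^3} (size 2)  {s, sr^2, ...} (size 2)  {sr, sr^3, ...} (size 2)
  chi_1 (triv)               1             1               1                    1                        1                       
  chi_2 (sign: r->1, s->-1)  1             1               1                    -1                       -1                      
  chi_3 (r->-1, s->1)        1             1               -1                   1                        -1                      
  chi_4 (r->-1, s->-1)       1             1               -1                   -1                       1                       
  chi_5 (2d, j=1)            2             -2              0                    0                        0                       

Spot check: chi_1 (triv) on {s, sr^2, ...} = 1.

Argument: D_4 has order 2*4 = 8 with 5 conjugacy classes, hence 5 irreducibles. Sum of squared dims 1 + 1 + 1 + 1 + 4 = 8 = |G|. Linear characters come from the abelianisation; the 2-dimensional irreps have character r^k -> 2*cos(2*pi*j*k/4), reflections -> 0.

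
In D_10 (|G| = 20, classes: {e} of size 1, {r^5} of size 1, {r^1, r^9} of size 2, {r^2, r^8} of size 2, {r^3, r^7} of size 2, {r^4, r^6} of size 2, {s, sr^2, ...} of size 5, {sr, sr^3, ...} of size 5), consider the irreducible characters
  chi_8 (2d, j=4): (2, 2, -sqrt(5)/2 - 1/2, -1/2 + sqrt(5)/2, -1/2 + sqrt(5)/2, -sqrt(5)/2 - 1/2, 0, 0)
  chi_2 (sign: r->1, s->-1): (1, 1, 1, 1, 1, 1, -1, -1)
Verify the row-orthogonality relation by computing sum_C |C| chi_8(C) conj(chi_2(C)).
Sum = 0; so <chi_8, chi_2> = 0 (distinct irreducibles are orthogonal).

Reasoning: Compute term by term over conjugacy classes (|C| * chi_8(C) * conj(chi_2(C))):
  1*(2)*conj(1) + 1*(2)*conj(1) + 2*(-sqrt(5)/2 - 1/2)*conj(1) + 2*(-1/2 + sqrt(5)/2)*conj(1) + 2*(-1/2 + sqrt(5)/2)*conj(1) + 2*(-sqrt(5)/2 - 1/2)*conj(1) + 5*(0)*conj(-1) + 5*(0)*conj(-1)
  = (2) + (2) + (-sqrt(5) - 1) + (-1 + sqrt(5)) + (-1 + sqrt(5)) + (-sqrt(5) - 1) + (0) + (0)
  = 0.
Dividing by |G| = 20 gives 0/20 = 0, matching the row-orthogonality relation <chi_8, chi_2> = [chi_8 = chi_2].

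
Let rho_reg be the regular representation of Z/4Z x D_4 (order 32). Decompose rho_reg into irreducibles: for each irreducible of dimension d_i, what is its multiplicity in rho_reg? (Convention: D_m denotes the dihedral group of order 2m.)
Each irreducible V_i of dimension d_i appears with multiplicity d_i, i.e. rho_reg = (direct sum over all irreducibles V_i) d_i V_i. The irreducible dimensions for Z/4Z x D_4 are 1, 1, 1, 1, 1, 1, 1, 1, 1, 1, 1, 1, 1, 1, 1, 1, 2, 2, 2, 2: 16 irreducibles of dimension 1, each with multiplicity 1; 4 irreducibles of dimension 2, each with multiplicity 2. Total dimension 16*1*1 + 4*2*2 = 32 = |G|.

General theorem: in the regular representation of a finite group G, each irreducible appears with multiplicity equal to its dimension. Check: dim(rho_reg) = sum d_i^2 = 1 + 1 + 1 + 1 + 1 + 1 + 1 + 1 + 1 + 1 + 1 + 1 + 1 + 1 + 1 + 1 + 4 + 4 + 4 + 4 = 32 = |G|.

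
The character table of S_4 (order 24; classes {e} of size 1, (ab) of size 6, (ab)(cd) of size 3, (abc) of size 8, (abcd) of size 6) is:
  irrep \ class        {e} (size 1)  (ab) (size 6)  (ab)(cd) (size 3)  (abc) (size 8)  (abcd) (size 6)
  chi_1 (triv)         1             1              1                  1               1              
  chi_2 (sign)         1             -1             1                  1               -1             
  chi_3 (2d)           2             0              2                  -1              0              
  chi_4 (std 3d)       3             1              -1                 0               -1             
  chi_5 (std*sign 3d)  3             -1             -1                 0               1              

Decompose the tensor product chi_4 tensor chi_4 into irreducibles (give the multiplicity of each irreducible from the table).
chi_4 tensor chi_4 = chi_1 + chi_3 + chi_4 + chi_5 (all other irreducibles have multiplicity 0).

Details: The character of a tensor product is the pointwise product (chi_4 * chi_4)(C) = chi_4(C) * chi_4(C):
  {e}: (3)*(3), (ab): (1)*(1), (ab)(cd): (-1)*(-1), (abc): (0)*(0), (abcd): (-1)*(-1)
so (chi_4 * chi_4) takes values
  {e} -> 9, (ab) -> 1, (ab)(cd) -> 1, (abc) -> 0, (abcd) -> 1.
Now take the inner product of this character with each irreducible chi from the table, <chi_4*chi_4, chi> = (1/24) sum_C |C| (chi_4*chi_4)(C) conj(chi(C)):
  <chi_4*chi_4, chi_1> = (1/24)[1*(9)*conj(1) + 6*(1)*conj(1) + 3*(1)*conj(1) + 8*(0)*conj(1) + 6*(1)*conj(1)]
      = (1/24)[(9) + (6) + (3) + (0) + (6)] = 24/24 = 1
  <chi_4*chi_4, chi_2> = (1/24)[1*(9)*conj(1) + 6*(1)*conj(-1) + 3*(1)*conj(1) + 8*(0)*conj(1) + 6*(1)*conj(-1)]
      = (1/24)[(9) + (-6) + (3) + (0) + (-6)] = 0/24 = 0
  <chi_4*chi_4, chi_3> = (1/24)[1*(9)*conj(2) + 6*(1)*conj(0) + 3*(1)*conj(2) + 8*(0)*conj(-1) + 6*(1)*conj(0)]
      = (1/24)[(18) + (0) + (6) + (0) + (0)] = 24/24 = 1
  <chi_4*chi_4, chi_4> = (1/24)[1*(9)*conj(3) + 6*(1)*conj(1) + 3*(1)*conj(-1) + 8*(0)*conj(0) + 6*(1)*conj(-1)]
      = (1/24)[(27) + (6) + (-3) + (0) + (-6)] = 24/24 = 1
  <chi_4*chi_4, chi_5> = (1/24)[1*(9)*conj(3) + 6*(1)*conj(-1) + 3*(1)*conj(-1) + 8*(0)*conj(0) + 6*(1)*conj(1)]
      = (1/24)[(27) + (-6) + (-3) + (0) + (6)] = 24/24 = 1
Hence the multiplicities are chi_1: 1, chi_3: 1, chi_4: 1, chi_5: 1. Dimension check: dim(chi_4)*dim(chi_4) = 3*3 = 9 and sum (mult * dim) = 1*1 + 1*2 + 1*3 + 1*3 = 9.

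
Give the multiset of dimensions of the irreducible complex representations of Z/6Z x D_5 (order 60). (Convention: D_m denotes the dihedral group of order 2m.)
Dimensions: 1, 1, 1, 1, 1, 1, 1, 1, 1, 1, 1, 1, 2, 2, 2, 2, 2, 2, 2, 2, 2, 2, 2, 2

Reasoning: There are 24 irreducibles (= number of conjugacy classes). Their dimensions d_i satisfy sum d_i^2 = |G| = 60: 1 + 1 + 1 + 1 + 1 + 1 + 1 + 1 + 1 + 1 + 1 + 1 + 4 + 4 + 4 + 4 + 4 + 4 + 4 + 4 + 4 + 4 + 4 + 4 = 60. (For the product with Z/6Z: each of the 6 1-dim characters of Z/6Z tensors with each irrep of D_5, giving 6 copies of each D_5-dimension.)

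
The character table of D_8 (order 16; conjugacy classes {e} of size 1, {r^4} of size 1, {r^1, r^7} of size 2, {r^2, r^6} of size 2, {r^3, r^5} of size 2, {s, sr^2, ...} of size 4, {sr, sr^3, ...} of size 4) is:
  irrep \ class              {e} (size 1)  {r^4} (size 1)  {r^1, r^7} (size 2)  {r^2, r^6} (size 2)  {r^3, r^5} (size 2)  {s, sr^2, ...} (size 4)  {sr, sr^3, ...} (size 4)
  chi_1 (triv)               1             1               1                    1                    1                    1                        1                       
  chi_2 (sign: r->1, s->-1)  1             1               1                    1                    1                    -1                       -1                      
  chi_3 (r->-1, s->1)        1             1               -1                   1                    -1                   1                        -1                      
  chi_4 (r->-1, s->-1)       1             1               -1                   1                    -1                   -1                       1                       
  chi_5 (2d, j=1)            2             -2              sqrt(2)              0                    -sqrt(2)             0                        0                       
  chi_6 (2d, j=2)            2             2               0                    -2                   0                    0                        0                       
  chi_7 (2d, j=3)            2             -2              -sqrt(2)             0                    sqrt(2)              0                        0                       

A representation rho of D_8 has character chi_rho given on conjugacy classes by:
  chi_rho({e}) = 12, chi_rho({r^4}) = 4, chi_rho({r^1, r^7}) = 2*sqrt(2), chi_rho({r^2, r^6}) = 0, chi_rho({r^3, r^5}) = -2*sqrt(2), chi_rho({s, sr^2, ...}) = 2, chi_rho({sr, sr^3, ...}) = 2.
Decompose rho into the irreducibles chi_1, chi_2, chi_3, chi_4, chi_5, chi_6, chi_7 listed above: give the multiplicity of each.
Multiplicities: chi_1: 2, chi_2: 0, chi_3: 1, chi_4: 1, chi_5: 2, chi_6: 2, chi_7: 0.

Details: Use <chi_rho, chi> = (1/|G|) sum_C |C| * chi_rho(C) * conj(chi(C)) with |G| = 16 for each irreducible chi in the table:
  <chi_rho, chi_1> = (1/16)[1*(12)*conj(1) + 1*(4)*conj(1) + 2*(2*sqrt(2))*conj(1) + 2*(0)*conj(1) + 2*(-2*sqrt(2))*conj(1) + 4*(2)*conj(1) + 4*(2)*conj(1)]
      = (1/16)[(12) + (4) + (4*sqrt(2)) + (0) + (-4*sqrt(2)) + (8) + (8)] = 32/16 = 2
  <chi_rho, chi_2> = (1/16)[1*(12)*conj(1) + 1*(4)*conj(1) + 2*(2*sqrt(2))*conj(1) + 2*(0)*conj(1) + 2*(-2*sqrt(2))*conj(1) + 4*(2)*conj(-1) + 4*(2)*conj(-1)]
      = (1/16)[(12) + (4) + (4*sqrt(2)) + (0) + (-4*sqrt(2)) + (-8) + (-8)] = 0/16 = 0
  <chi_rho, chi_3> = (1/16)[1*(12)*conj(1) + 1*(4)*conj(1) + 2*(2*sqrt(2))*conj(-1) + 2*(0)*conj(1) + 2*(-2*sqrt(2))*conj(-1) + 4*(2)*conj(1) + 4*(2)*conj(-1)]
      = (1/16)[(12) + (4) + (-4*sqrt(2)) + (0) + (4*sqrt(2)) + (8) + (-8)] = 16/16 = 1
  <chi_rho, chi_4> = (1/16)[1*(12)*conj(1) + 1*(4)*conj(1) + 2*(2*sqrt(2))*conj(-1) + 2*(0)*conj(1) + 2*(-2*sqrt(2))*conj(-1) + 4*(2)*conj(-1) + 4*(2)*conj(1)]
      = (1/16)[(12) + (4) + (-4*sqrt(2)) + (0) + (4*sqrt(2)) + (-8) + (8)] = 16/16 = 1
  <chi_rho, chi_5> = (1/16)[1*(12)*conj(2) + 1*(4)*conj(-2) + 2*(2*sqrt(2))*conj(sqrt(2)) + 2*(0)*conj(0) + 2*(-2*sqrt(2))*conj(-sqrt(2)) + 4*(2)*conj(0) + 4*(2)*conj(0)]
      = (1/16)[(24) + (-8) + (8) + (0) + (8) + (0) + (0)] = 32/16 = 2
  <chi_rho, chi_6> = (1/16)[1*(12)*conj(2) + 1*(4)*conj(2) + 2*(2*sqrt(2))*conj(0) + 2*(0)*conj(-2) + 2*(-2*sqrt(2))*conj(0) + 4*(2)*conj(0) + 4*(2)*conj(0)]
      = (1/16)[(24) + (8) + (0) + (0) + (0) + (0) + (0)] = 32/16 = 2
  <chi_rho, chi_7> = (1/16)[1*(12)*conj(2) + 1*(4)*conj(-2) + 2*(2*sqrt(2))*conj(-sqrt(2)) + 2*(0)*conj(0) + 2*(-2*sqrt(2))*conj(sqrt(2)) + 4*(2)*conj(0) + 4*(2)*conj(0)]
      = (1/16)[(24) + (-8) + (-8) + (0) + (-8) + (0) + (0)] = 0/16 = 0
Dimension check: dim(rho) = sum (mult * dim) = 2*1 + 0*1 + 1*1 + 1*1 + 2*2 + 2*2 + 0*2 = 12 = chi_rho(e) = 12.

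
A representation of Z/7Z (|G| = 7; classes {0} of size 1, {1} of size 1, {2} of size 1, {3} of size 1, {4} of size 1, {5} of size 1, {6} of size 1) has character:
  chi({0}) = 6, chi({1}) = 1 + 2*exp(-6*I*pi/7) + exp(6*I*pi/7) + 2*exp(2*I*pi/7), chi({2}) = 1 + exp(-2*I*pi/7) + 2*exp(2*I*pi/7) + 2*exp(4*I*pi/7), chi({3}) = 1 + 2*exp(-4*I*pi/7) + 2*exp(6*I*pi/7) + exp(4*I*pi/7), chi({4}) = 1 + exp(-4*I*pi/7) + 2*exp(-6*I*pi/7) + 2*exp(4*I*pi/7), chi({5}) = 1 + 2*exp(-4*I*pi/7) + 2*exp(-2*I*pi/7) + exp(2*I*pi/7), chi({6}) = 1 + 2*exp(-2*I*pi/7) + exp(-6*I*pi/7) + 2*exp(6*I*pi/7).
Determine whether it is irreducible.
Not irreducible (reducible): <chi, chi> = 10 > 1.

Reasoning: <chi, chi> = (1/|G|) sum_C |C| * |chi(C)|^2 = (1/7)[1*|6|^2 + 1*|1 + 2*exp(-6*I*pi/7) + exp(6*I*pi/7) + 2*exp(2*I*pi/7)|^2 + 1*|1 + exp(-2*I*pi/7) + 2*exp(2*I*pi/7) + 2*exp(4*I*pi/7)|^2 + 1*|1 + 2*exp(-4*I*pi/7) + 2*exp(6*I*pi/7) + exp(4*I*pi/7)|^2 + 1*|1 + exp(-4*I*pi/7) + 2*exp(-6*I*pi/7) + 2*exp(4*I*pi/7)|^2 + 1*|1 + 2*exp(-4*I*pi/7) + 2*exp(-2*I*pi/7) + exp(2*I*pi/7)|^2 + 1*|1 + 2*exp(-2*I*pi/7) + exp(-6*I*pi/7) + 2*exp(6*I*pi/7)|^2]
  = (1/7)[(36) + (10 + 4*exp(-2*I*pi/7) + 7*exp(-6*I*pi/7) + 2*exp(-4*I*pi/7) + 2*exp(4*I*pi/7) + 7*exp(6*I*pi/7) + 4*exp(2*I*pi/7)) + (10 + 7*exp(-2*I*pi/7) + 4*exp(-4*I*pi/7) + 2*exp(-6*I*pi/7) + 2*exp(6*I*pi/7) + 4*exp(4*I*pi/7) + 7*exp(2*I*pi/7)) + (10 + 7*exp(-4*I*pi/7) + 4*exp(-6*I*pi/7) + 2*exp(-2*I*pi/7) + 2*exp(2*I*pi/7) + 4*exp(6*I*pi/7) + 7*exp(4*I*pi/7)) + (10 + 7*exp(-4*I*pi/7) + 4*exp(-6*I*pi/7) + 2*exp(-2*I*pi/7) + 2*exp(2*I*pi/7) + 4*exp(6*I*pi/7) + 7*exp(4*I*pi/7)) + (10 + 7*exp(-2*I*pi/7) + 4*exp(-4*I*pi/7) + 2*exp(-6*I*pi/7) + 2*exp(6*I*pi/7) + 4*exp(4*I*pi/7) + 7*exp(2*I*pi/7)) + (10 + 4*exp(-2*I*pi/7) + 7*exp(-6*I*pi/7) + 2*exp(-4*I*pi/7) + 2*exp(4*I*pi/7) + 7*exp(6*I*pi/7) + 4*exp(2*I*pi/7))] = 70/7 = 10.
(Exp terms are combined using exp(i*s)*conj(exp(i*t)) = exp(i*(s-t)), and sums of them are collapsed using the identity that for every m > 1 the m distinct m-th roots of unity sum to 0, e.g. 1 + exp(2*I*pi/3) + exp(-2*I*pi/3) = 0.)
A character is irreducible iff <chi, chi> = 1, so this representation is reducible.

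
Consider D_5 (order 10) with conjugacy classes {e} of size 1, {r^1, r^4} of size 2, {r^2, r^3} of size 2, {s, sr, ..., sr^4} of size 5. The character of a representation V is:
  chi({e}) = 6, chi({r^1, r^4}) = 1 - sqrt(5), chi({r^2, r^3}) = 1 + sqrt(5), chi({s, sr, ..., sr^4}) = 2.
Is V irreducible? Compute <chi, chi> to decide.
Not irreducible (reducible): <chi, chi> = 8 > 1.

Why: <chi, chi> = (1/|G|) sum_C |C| * |chi(C)|^2 = (1/10)[1*|6|^2 + 2*|1 - sqrt(5)|^2 + 2*|1 + sqrt(5)|^2 + 5*|2|^2]
  = (1/10)[(36) + (12 - 4*sqrt(5)) + (4*sqrt(5) + 12) + (20)] = 80/10 = 8.
A character is irreducible iff <chi, chi> = 1, so this representation is reducible.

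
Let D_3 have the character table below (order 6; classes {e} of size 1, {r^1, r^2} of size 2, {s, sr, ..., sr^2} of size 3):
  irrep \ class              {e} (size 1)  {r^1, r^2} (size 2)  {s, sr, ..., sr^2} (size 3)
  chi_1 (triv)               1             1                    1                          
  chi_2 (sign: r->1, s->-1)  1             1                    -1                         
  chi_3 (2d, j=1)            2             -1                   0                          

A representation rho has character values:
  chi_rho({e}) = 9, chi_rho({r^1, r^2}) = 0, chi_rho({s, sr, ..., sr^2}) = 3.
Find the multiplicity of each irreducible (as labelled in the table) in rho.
Multiplicities: chi_1: 3, chi_2: 0, chi_3: 3.

Justification: Use <chi_rho, chi> = (1/|G|) sum_C |C| * chi_rho(C) * conj(chi(C)) with |G| = 6 for each irreducible chi in the table:
  <chi_rho, chi_1> = (1/6)[1*(9)*conj(1) + 2*(0)*conj(1) + 3*(3)*conj(1)]
      = (1/6)[(9) + (0) + (9)] = 18/6 = 3
  <chi_rho, chi_2> = (1/6)[1*(9)*conj(1) + 2*(0)*conj(1) + 3*(3)*conj(-1)]
      = (1/6)[(9) + (0) + (-9)] = 0/6 = 0
  <chi_rho, chi_3> = (1/6)[1*(9)*conj(2) + 2*(0)*conj(-1) + 3*(3)*conj(0)]
      = (1/6)[(18) + (0) + (0)] = 18/6 = 3
Dimension check: dim(rho) = sum (mult * dim) = 3*1 + 0*1 + 3*2 = 9 = chi_rho(e) = 9.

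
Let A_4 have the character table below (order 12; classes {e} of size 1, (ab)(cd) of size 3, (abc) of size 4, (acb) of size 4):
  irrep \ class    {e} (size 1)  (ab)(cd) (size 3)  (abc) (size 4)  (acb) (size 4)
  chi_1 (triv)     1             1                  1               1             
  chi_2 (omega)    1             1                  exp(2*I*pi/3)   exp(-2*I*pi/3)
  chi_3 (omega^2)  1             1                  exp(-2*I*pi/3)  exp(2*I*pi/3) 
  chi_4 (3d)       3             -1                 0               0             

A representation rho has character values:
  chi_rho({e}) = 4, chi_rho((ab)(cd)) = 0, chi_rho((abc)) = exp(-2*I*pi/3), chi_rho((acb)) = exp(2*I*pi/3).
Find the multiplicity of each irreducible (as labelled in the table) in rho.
Multiplicities: chi_1: 0, chi_2: 0, chi_3: 1, chi_4: 1.

Explanation: Use <chi_rho, chi> = (1/|G|) sum_C |C| * chi_rho(C) * conj(chi(C)) with |G| = 12 for each irreducible chi in the table:
  <chi_rho, chi_1> = (1/12)[1*(4)*conj(1) + 3*(0)*conj(1) + 4*(exp(-2*I*pi/3))*conj(1) + 4*(exp(2*I*pi/3))*conj(1)]
      = (1/12)[(4) + (0) + (4*exp(-2*I*pi/3)) + (4*exp(2*I*pi/3))] = 0/12 = 0
  <chi_rho, chi_2> = (1/12)[1*(4)*conj(1) + 3*(0)*conj(1) + 4*(exp(-2*I*pi/3))*conj(exp(2*I*pi/3)) + 4*(exp(2*I*pi/3))*conj(exp(-2*I*pi/3))]
      = (1/12)[(4) + (0) + (4*exp(2*I*pi/3)) + (4*exp(-2*I*pi/3))] = 0/12 = 0
  <chi_rho, chi_3> = (1/12)[1*(4)*conj(1) + 3*(0)*conj(1) + 4*(exp(-2*I*pi/3))*conj(exp(-2*I*pi/3)) + 4*(exp(2*I*pi/3))*conj(exp(2*I*pi/3))]
      = (1/12)[(4) + (0) + (4) + (4)] = 12/12 = 1
  <chi_rho, chi_4> = (1/12)[1*(4)*conj(3) + 3*(0)*conj(-1) + 4*(exp(-2*I*pi/3))*conj(0) + 4*(exp(2*I*pi/3))*conj(0)]
      = (1/12)[(12) + (0) + (0) + (0)] = 12/12 = 1
(Exp terms are combined using exp(i*s)*conj(exp(i*t)) = exp(i*(s-t)), and sums of them are collapsed using the identity that for every m > 1 the m distinct m-th roots of unity sum to 0, e.g. 1 + exp(2*I*pi/3) + exp(-2*I*pi/3) = 0.)
Dimension check: dim(rho) = sum (mult * dim) = 0*1 + 0*1 + 1*1 + 1*3 = 4 = chi_rho(e) = 4.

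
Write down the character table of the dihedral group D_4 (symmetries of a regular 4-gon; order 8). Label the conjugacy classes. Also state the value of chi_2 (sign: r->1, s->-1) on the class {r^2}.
Conjugacy classes: {e} of size 1, {r^2} of size 1, {r^1, r^3} of size 2, {s, sr^2, ...} of size 2, {sr, sr^3, ...} of size 2.
Character table:
  irrep \ class              {e} (size 1)  {r^2} (size 1)  {r^1, r^3} (size 2)  {s, sr^2, ...} (size 2)  {sr, sr^3, ...} (size 2)
  chi_1 (triv)               1             1               1                    1                        1                       
  chi_2 (sign: r->1, s->-1)  1             1               1                    -1                       -1                      
  chi_3 (r->-1, s->1)        1             1               -1                   1                        -1                      
  chi_4 (r->-1, s->-1)       1             1               -1                   -1                       1                       
  chi_5 (2d, j=1)            2             -2              0                    0                        0                       

Spot check: chi_2 (sign: r->1, s->-1) on {r^2} = 1.

Justification: D_4 has order 2*4 = 8 with 5 conjugacy classes, hence 5 irreducibles. Sum of squared dims 1 + 1 + 1 + 1 + 4 = 8 = |G|. Linear characters come from the abelianisation; the 2-dimensional irreps have character r^k -> 2*cos(2*pi*j*k/4), reflections -> 0.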